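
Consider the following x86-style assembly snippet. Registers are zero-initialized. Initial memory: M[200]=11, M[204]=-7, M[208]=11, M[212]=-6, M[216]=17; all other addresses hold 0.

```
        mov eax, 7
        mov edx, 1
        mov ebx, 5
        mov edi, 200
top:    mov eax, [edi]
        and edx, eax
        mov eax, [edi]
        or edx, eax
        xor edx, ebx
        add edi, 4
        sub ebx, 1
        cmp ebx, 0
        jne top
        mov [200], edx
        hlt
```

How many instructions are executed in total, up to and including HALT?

eax=7
edx=1
ebx=5
edi=200
eax=M[200]=11
edx=1&11=1
eax=M[200]=11
edx=1|11=11
edx=11^5=14
edi=200+4=204
ebx=5-1=4
cmp ebx, 0  (cmp 4,0)
jne top: taken
eax=M[204]=-7
edx=14&(-7)=8
eax=M[204]=-7
edx=8|(-7)=-7
edx=(-7)^4=-3
edi=204+4=208
ebx=4-1=3
cmp ebx, 0  (cmp 3,0)
jne top: taken
eax=M[208]=11
edx=(-3)&11=9
eax=M[208]=11
edx=9|11=11
edx=11^3=8
edi=208+4=212
ebx=3-1=2
cmp ebx, 0  (cmp 2,0)
jne top: taken
eax=M[212]=-6
edx=8&(-6)=8
eax=M[212]=-6
edx=8|(-6)=-6
edx=(-6)^2=-8
edi=212+4=216
ebx=2-1=1
cmp ebx, 0  (cmp 1,0)
jne top: taken
eax=M[216]=17
edx=(-8)&17=16
eax=M[216]=17
edx=16|17=17
edx=17^1=16
edi=216+4=220
ebx=1-1=0
cmp ebx, 0  (cmp 0,0)
jne top: not taken
mov [200], edx → M[200]=16
halt.
Total executed instructions: 51.

51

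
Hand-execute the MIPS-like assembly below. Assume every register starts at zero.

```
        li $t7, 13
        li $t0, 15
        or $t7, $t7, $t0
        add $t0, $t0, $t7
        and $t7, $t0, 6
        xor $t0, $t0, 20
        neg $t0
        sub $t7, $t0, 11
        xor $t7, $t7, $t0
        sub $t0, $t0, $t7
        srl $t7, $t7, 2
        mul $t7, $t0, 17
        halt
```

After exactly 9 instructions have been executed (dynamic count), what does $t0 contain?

-10

li $t7, 13 → $t7=13
li $t0, 15 → $t0=15
or $t7, $t7, $t0 → $t7=13|15=15
add $t0, $t0, $t7 → $t0=15+15=30
and $t7, $t0, 6 → $t7=30&6=6
xor $t0, $t0, 20 → $t0=30^20=10
neg $t0 → $t0=-(10)=-10
sub $t7, $t0, 11 → $t7=(-10)-11=-21
xor $t7, $t7, $t0 → $t7=(-21)^(-10)=29
After step 9: $t0 = -10.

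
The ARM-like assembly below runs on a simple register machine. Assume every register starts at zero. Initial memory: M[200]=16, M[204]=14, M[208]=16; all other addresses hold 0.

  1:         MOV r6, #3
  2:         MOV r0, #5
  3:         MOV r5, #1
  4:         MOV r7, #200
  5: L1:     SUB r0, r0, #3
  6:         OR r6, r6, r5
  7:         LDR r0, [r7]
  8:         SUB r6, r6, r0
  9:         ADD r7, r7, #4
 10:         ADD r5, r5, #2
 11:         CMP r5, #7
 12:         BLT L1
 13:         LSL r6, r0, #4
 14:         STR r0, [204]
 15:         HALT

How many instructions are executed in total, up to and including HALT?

31

MOV r6, #3 → r6=3
MOV r0, #5 → r0=5
MOV r5, #1 → r5=1
MOV r7, #200 → r7=200
SUB r0, r0, #3 → r0=5-3=2
OR r6, r6, r5 → r6=3|1=3
LDR r0, [r7] → r0=M[200]=16
SUB r6, r6, r0 → r6=3-16=-13
ADD r7, r7, #4 → r7=200+4=204
ADD r5, r5, #2 → r5=1+2=3
CMP r5, #7  (cmp 3,7)
BLT L1: taken
SUB r0, r0, #3 → r0=16-3=13
OR r6, r6, r5 → r6=(-13)|3=-13
LDR r0, [r7] → r0=M[204]=14
SUB r6, r6, r0 → r6=(-13)-14=-27
ADD r7, r7, #4 → r7=204+4=208
ADD r5, r5, #2 → r5=3+2=5
CMP r5, #7  (cmp 5,7)
BLT L1: taken
SUB r0, r0, #3 → r0=14-3=11
OR r6, r6, r5 → r6=(-27)|5=-27
LDR r0, [r7] → r0=M[208]=16
SUB r6, r6, r0 → r6=(-27)-16=-43
ADD r7, r7, #4 → r7=208+4=212
ADD r5, r5, #2 → r5=5+2=7
CMP r5, #7  (cmp 7,7)
BLT L1: not taken
LSL r6, r0, #4 → r6=16<<4=256
STR r0, [204] → M[204]=16
halt.
Total executed instructions: 31.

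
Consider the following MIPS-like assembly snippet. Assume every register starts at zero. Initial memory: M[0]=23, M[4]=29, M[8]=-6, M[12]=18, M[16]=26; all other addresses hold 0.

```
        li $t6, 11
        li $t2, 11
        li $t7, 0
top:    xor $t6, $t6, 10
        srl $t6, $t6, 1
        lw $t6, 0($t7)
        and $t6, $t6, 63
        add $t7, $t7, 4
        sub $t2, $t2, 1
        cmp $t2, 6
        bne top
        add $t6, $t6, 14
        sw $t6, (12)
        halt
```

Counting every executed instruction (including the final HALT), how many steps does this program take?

$t6=11
$t2=11
$t7=0
$t6=11^10=1
$t6=1>>1=0
$t6=M[0]=23
$t6=23&63=23
$t7=0+4=4
$t2=11-1=10
cmp $t2, 6  (cmp 10,6)
bne top: taken
$t6=23^10=29
$t6=29>>1=14
$t6=M[4]=29
$t6=29&63=29
$t7=4+4=8
$t2=10-1=9
cmp $t2, 6  (cmp 9,6)
bne top: taken
$t6=29^10=23
$t6=23>>1=11
$t6=M[8]=-6
$t6=(-6)&63=58
$t7=8+4=12
$t2=9-1=8
cmp $t2, 6  (cmp 8,6)
bne top: taken
$t6=58^10=48
$t6=48>>1=24
$t6=M[12]=18
$t6=18&63=18
$t7=12+4=16
$t2=8-1=7
cmp $t2, 6  (cmp 7,6)
bne top: taken
$t6=18^10=24
$t6=24>>1=12
$t6=M[16]=26
$t6=26&63=26
$t7=16+4=20
$t2=7-1=6
cmp $t2, 6  (cmp 6,6)
bne top: not taken
$t6=26+14=40
sw $t6, (12) → M[12]=40
halt.
Total executed instructions: 46.

46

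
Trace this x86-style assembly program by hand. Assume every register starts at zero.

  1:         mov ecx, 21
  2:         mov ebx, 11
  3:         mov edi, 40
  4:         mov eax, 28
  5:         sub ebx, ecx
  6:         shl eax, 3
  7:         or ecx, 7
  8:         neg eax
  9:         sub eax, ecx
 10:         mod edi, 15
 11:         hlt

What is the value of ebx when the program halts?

-10

mov ecx, 21 → ecx=21
mov ebx, 11 → ebx=11
mov edi, 40 → edi=40
mov eax, 28 → eax=28
sub ebx, ecx → ebx=11-21=-10
shl eax, 3 → eax=28<<3=224
or ecx, 7 → ecx=21|7=23
neg eax → eax=-(224)=-224
sub eax, ecx → eax=(-224)-23=-247
mod edi, 15 → edi=40%15=10
halt.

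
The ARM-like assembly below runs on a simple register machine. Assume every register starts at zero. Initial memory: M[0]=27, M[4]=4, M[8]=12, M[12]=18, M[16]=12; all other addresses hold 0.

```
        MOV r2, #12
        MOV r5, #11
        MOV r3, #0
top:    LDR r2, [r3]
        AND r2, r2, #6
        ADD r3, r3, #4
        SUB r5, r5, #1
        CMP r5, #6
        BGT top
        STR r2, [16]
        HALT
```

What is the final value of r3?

20

MOV r2, #12 → r2=12
MOV r5, #11 → r5=11
MOV r3, #0 → r3=0
LDR r2, [r3] → r2=M[0]=27
AND r2, r2, #6 → r2=27&6=2
ADD r3, r3, #4 → r3=0+4=4
SUB r5, r5, #1 → r5=11-1=10
CMP r5, #6  (cmp 10,6)
BGT top: taken
LDR r2, [r3] → r2=M[4]=4
AND r2, r2, #6 → r2=4&6=4
ADD r3, r3, #4 → r3=4+4=8
SUB r5, r5, #1 → r5=10-1=9
CMP r5, #6  (cmp 9,6)
BGT top: taken
LDR r2, [r3] → r2=M[8]=12
AND r2, r2, #6 → r2=12&6=4
ADD r3, r3, #4 → r3=8+4=12
SUB r5, r5, #1 → r5=9-1=8
CMP r5, #6  (cmp 8,6)
BGT top: taken
LDR r2, [r3] → r2=M[12]=18
AND r2, r2, #6 → r2=18&6=2
ADD r3, r3, #4 → r3=12+4=16
SUB r5, r5, #1 → r5=8-1=7
CMP r5, #6  (cmp 7,6)
BGT top: taken
LDR r2, [r3] → r2=M[16]=12
AND r2, r2, #6 → r2=12&6=4
ADD r3, r3, #4 → r3=16+4=20
SUB r5, r5, #1 → r5=7-1=6
CMP r5, #6  (cmp 6,6)
BGT top: not taken
STR r2, [16] → M[16]=4
halt.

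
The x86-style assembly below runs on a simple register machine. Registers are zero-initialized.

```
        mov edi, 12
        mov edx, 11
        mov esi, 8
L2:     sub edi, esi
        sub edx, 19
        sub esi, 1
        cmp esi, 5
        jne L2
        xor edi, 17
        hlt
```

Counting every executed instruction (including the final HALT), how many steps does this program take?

20

mov edi, 12 → edi=12
mov edx, 11 → edx=11
mov esi, 8 → esi=8
sub edi, esi → edi=12-8=4
sub edx, 19 → edx=11-19=-8
sub esi, 1 → esi=8-1=7
cmp esi, 5  (cmp 7,5)
jne L2: taken
sub edi, esi → edi=4-7=-3
sub edx, 19 → edx=(-8)-19=-27
sub esi, 1 → esi=7-1=6
cmp esi, 5  (cmp 6,5)
jne L2: taken
sub edi, esi → edi=(-3)-6=-9
sub edx, 19 → edx=(-27)-19=-46
sub esi, 1 → esi=6-1=5
cmp esi, 5  (cmp 5,5)
jne L2: not taken
xor edi, 17 → edi=(-9)^17=-26
halt.
Total executed instructions: 20.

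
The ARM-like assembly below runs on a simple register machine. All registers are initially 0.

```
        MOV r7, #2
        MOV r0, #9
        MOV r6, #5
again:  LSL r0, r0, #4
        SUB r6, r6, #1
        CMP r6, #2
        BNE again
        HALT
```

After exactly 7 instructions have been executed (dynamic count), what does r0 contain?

MOV r7, #2 → r7=2
MOV r0, #9 → r0=9
MOV r6, #5 → r6=5
LSL r0, r0, #4 → r0=9<<4=144
SUB r6, r6, #1 → r6=5-1=4
CMP r6, #2  (cmp 4,2)
BNE again: taken
After step 7: r0 = 144.

144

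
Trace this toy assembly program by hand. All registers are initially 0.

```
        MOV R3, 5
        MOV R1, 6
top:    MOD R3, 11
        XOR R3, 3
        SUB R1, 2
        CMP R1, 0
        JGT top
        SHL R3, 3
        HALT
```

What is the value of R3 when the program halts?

48

R3=5
R1=6
R3=5%11=5
R3=5^3=6
R1=6-2=4
CMP R1, 0  (cmp 4,0)
JGT top: taken
R3=6%11=6
R3=6^3=5
R1=4-2=2
CMP R1, 0  (cmp 2,0)
JGT top: taken
R3=5%11=5
R3=5^3=6
R1=2-2=0
CMP R1, 0  (cmp 0,0)
JGT top: not taken
R3=6<<3=48
halt.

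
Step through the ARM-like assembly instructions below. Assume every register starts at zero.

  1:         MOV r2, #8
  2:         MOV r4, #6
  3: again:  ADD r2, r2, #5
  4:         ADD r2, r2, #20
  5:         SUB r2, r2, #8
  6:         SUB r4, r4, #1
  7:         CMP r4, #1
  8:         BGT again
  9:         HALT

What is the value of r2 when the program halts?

93

r2=8
r4=6
r2=8+5=13
r2=13+20=33
r2=33-8=25
r4=6-1=5
CMP r4, #1  (cmp 5,1)
BGT again: taken
r2=25+5=30
r2=30+20=50
r2=50-8=42
r4=5-1=4
CMP r4, #1  (cmp 4,1)
BGT again: taken
r2=42+5=47
r2=47+20=67
r2=67-8=59
r4=4-1=3
CMP r4, #1  (cmp 3,1)
BGT again: taken
r2=59+5=64
r2=64+20=84
r2=84-8=76
r4=3-1=2
CMP r4, #1  (cmp 2,1)
BGT again: taken
r2=76+5=81
r2=81+20=101
r2=101-8=93
r4=2-1=1
CMP r4, #1  (cmp 1,1)
BGT again: not taken
halt.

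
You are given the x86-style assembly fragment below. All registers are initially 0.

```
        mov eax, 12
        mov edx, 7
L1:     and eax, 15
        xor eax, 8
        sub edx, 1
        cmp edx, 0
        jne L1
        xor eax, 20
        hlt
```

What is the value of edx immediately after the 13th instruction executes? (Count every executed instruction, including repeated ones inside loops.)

5

after mov eax, 12: eax=12
after mov edx, 7: edx=7
after and eax, 15: eax=12&15=12
after xor eax, 8: eax=12^8=4
after sub edx, 1: edx=7-1=6
cmp edx, 0  (cmp 6,0)
jne L1: taken
after and eax, 15: eax=4&15=4
after xor eax, 8: eax=4^8=12
after sub edx, 1: edx=6-1=5
cmp edx, 0  (cmp 5,0)
jne L1: taken
after and eax, 15: eax=12&15=12
After step 13: edx = 5.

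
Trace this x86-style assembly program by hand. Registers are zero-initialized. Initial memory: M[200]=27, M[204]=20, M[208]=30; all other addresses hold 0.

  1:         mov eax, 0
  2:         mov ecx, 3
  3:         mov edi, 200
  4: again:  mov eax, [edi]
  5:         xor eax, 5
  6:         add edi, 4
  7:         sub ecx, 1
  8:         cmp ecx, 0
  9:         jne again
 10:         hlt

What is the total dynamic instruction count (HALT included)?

mov eax, 0 → eax=0
mov ecx, 3 → ecx=3
mov edi, 200 → edi=200
mov eax, [edi] → eax=M[200]=27
xor eax, 5 → eax=27^5=30
add edi, 4 → edi=200+4=204
sub ecx, 1 → ecx=3-1=2
cmp ecx, 0  (cmp 2,0)
jne again: taken
mov eax, [edi] → eax=M[204]=20
xor eax, 5 → eax=20^5=17
add edi, 4 → edi=204+4=208
sub ecx, 1 → ecx=2-1=1
cmp ecx, 0  (cmp 1,0)
jne again: taken
mov eax, [edi] → eax=M[208]=30
xor eax, 5 → eax=30^5=27
add edi, 4 → edi=208+4=212
sub ecx, 1 → ecx=1-1=0
cmp ecx, 0  (cmp 0,0)
jne again: not taken
halt.
Total executed instructions: 22.

22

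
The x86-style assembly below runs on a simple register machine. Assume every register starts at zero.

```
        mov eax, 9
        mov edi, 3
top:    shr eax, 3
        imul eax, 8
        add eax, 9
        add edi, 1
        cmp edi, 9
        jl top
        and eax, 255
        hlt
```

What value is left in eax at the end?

mov eax, 9 → eax=9
mov edi, 3 → edi=3
shr eax, 3 → eax=9>>3=1
imul eax, 8 → eax=1*8=8
add eax, 9 → eax=8+9=17
add edi, 1 → edi=3+1=4
cmp edi, 9  (cmp 4,9)
jl top: taken
shr eax, 3 → eax=17>>3=2
imul eax, 8 → eax=2*8=16
add eax, 9 → eax=16+9=25
add edi, 1 → edi=4+1=5
cmp edi, 9  (cmp 5,9)
jl top: taken
shr eax, 3 → eax=25>>3=3
imul eax, 8 → eax=3*8=24
add eax, 9 → eax=24+9=33
add edi, 1 → edi=5+1=6
cmp edi, 9  (cmp 6,9)
jl top: taken
shr eax, 3 → eax=33>>3=4
imul eax, 8 → eax=4*8=32
add eax, 9 → eax=32+9=41
add edi, 1 → edi=6+1=7
cmp edi, 9  (cmp 7,9)
jl top: taken
shr eax, 3 → eax=41>>3=5
imul eax, 8 → eax=5*8=40
add eax, 9 → eax=40+9=49
add edi, 1 → edi=7+1=8
cmp edi, 9  (cmp 8,9)
jl top: taken
shr eax, 3 → eax=49>>3=6
imul eax, 8 → eax=6*8=48
add eax, 9 → eax=48+9=57
add edi, 1 → edi=8+1=9
cmp edi, 9  (cmp 9,9)
jl top: not taken
and eax, 255 → eax=57&255=57
halt.

57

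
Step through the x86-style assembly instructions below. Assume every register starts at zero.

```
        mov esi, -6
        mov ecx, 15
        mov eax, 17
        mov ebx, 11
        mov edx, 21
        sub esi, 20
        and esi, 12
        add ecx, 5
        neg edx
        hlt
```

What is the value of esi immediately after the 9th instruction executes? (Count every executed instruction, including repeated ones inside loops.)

after mov esi, -6: esi=-6
after mov ecx, 15: ecx=15
after mov eax, 17: eax=17
after mov ebx, 11: ebx=11
after mov edx, 21: edx=21
after sub esi, 20: esi=(-6)-20=-26
after and esi, 12: esi=(-26)&12=4
after add ecx, 5: ecx=15+5=20
after neg edx: edx=-(21)=-21
After step 9: esi = 4.

4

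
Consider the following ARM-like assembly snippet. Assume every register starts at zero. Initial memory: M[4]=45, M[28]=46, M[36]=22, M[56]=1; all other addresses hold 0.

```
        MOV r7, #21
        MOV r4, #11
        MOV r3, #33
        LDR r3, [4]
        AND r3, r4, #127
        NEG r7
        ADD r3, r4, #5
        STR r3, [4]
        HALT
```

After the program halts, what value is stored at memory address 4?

MOV r7, #21 → r7=21
MOV r4, #11 → r4=11
MOV r3, #33 → r3=33
LDR r3, [4] → r3=M[4]=45
AND r3, r4, #127 → r3=11&127=11
NEG r7 → r7=-(21)=-21
ADD r3, r4, #5 → r3=11+5=16
STR r3, [4] → M[4]=16
halt.

16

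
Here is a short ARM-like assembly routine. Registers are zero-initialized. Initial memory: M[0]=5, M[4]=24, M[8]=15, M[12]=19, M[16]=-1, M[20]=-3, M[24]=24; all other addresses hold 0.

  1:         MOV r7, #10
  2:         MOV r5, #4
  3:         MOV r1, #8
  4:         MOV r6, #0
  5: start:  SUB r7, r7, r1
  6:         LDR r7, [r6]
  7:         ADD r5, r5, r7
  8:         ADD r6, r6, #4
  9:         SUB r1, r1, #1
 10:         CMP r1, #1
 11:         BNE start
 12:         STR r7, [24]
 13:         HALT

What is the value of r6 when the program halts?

MOV r7, #10 → r7=10
MOV r5, #4 → r5=4
MOV r1, #8 → r1=8
MOV r6, #0 → r6=0
SUB r7, r7, r1 → r7=10-8=2
LDR r7, [r6] → r7=M[0]=5
ADD r5, r5, r7 → r5=4+5=9
ADD r6, r6, #4 → r6=0+4=4
SUB r1, r1, #1 → r1=8-1=7
CMP r1, #1  (cmp 7,1)
BNE start: taken
SUB r7, r7, r1 → r7=5-7=-2
LDR r7, [r6] → r7=M[4]=24
ADD r5, r5, r7 → r5=9+24=33
ADD r6, r6, #4 → r6=4+4=8
SUB r1, r1, #1 → r1=7-1=6
CMP r1, #1  (cmp 6,1)
BNE start: taken
SUB r7, r7, r1 → r7=24-6=18
LDR r7, [r6] → r7=M[8]=15
ADD r5, r5, r7 → r5=33+15=48
ADD r6, r6, #4 → r6=8+4=12
SUB r1, r1, #1 → r1=6-1=5
CMP r1, #1  (cmp 5,1)
BNE start: taken
SUB r7, r7, r1 → r7=15-5=10
LDR r7, [r6] → r7=M[12]=19
ADD r5, r5, r7 → r5=48+19=67
ADD r6, r6, #4 → r6=12+4=16
SUB r1, r1, #1 → r1=5-1=4
CMP r1, #1  (cmp 4,1)
BNE start: taken
SUB r7, r7, r1 → r7=19-4=15
LDR r7, [r6] → r7=M[16]=-1
ADD r5, r5, r7 → r5=67+(-1)=66
ADD r6, r6, #4 → r6=16+4=20
SUB r1, r1, #1 → r1=4-1=3
CMP r1, #1  (cmp 3,1)
BNE start: taken
SUB r7, r7, r1 → r7=(-1)-3=-4
LDR r7, [r6] → r7=M[20]=-3
ADD r5, r5, r7 → r5=66+(-3)=63
ADD r6, r6, #4 → r6=20+4=24
SUB r1, r1, #1 → r1=3-1=2
CMP r1, #1  (cmp 2,1)
BNE start: taken
SUB r7, r7, r1 → r7=(-3)-2=-5
LDR r7, [r6] → r7=M[24]=24
ADD r5, r5, r7 → r5=63+24=87
ADD r6, r6, #4 → r6=24+4=28
SUB r1, r1, #1 → r1=2-1=1
CMP r1, #1  (cmp 1,1)
BNE start: not taken
STR r7, [24] → M[24]=24
halt.

28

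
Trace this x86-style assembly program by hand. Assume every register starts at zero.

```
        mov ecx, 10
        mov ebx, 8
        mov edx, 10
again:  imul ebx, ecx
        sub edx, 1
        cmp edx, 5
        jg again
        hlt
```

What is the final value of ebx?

800000

mov ecx, 10 → ecx=10
mov ebx, 8 → ebx=8
mov edx, 10 → edx=10
imul ebx, ecx → ebx=8*10=80
sub edx, 1 → edx=10-1=9
cmp edx, 5  (cmp 9,5)
jg again: taken
imul ebx, ecx → ebx=80*10=800
sub edx, 1 → edx=9-1=8
cmp edx, 5  (cmp 8,5)
jg again: taken
imul ebx, ecx → ebx=800*10=8000
sub edx, 1 → edx=8-1=7
cmp edx, 5  (cmp 7,5)
jg again: taken
imul ebx, ecx → ebx=8000*10=80000
sub edx, 1 → edx=7-1=6
cmp edx, 5  (cmp 6,5)
jg again: taken
imul ebx, ecx → ebx=80000*10=800000
sub edx, 1 → edx=6-1=5
cmp edx, 5  (cmp 5,5)
jg again: not taken
halt.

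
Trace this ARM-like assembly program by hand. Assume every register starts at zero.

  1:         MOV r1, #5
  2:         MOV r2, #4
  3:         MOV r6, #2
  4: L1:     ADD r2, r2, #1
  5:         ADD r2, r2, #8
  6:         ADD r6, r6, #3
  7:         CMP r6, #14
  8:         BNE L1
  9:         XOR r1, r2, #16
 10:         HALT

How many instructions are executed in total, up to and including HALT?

25

MOV r1, #5 → r1=5
MOV r2, #4 → r2=4
MOV r6, #2 → r6=2
ADD r2, r2, #1 → r2=4+1=5
ADD r2, r2, #8 → r2=5+8=13
ADD r6, r6, #3 → r6=2+3=5
CMP r6, #14  (cmp 5,14)
BNE L1: taken
ADD r2, r2, #1 → r2=13+1=14
ADD r2, r2, #8 → r2=14+8=22
ADD r6, r6, #3 → r6=5+3=8
CMP r6, #14  (cmp 8,14)
BNE L1: taken
ADD r2, r2, #1 → r2=22+1=23
ADD r2, r2, #8 → r2=23+8=31
ADD r6, r6, #3 → r6=8+3=11
CMP r6, #14  (cmp 11,14)
BNE L1: taken
ADD r2, r2, #1 → r2=31+1=32
ADD r2, r2, #8 → r2=32+8=40
ADD r6, r6, #3 → r6=11+3=14
CMP r6, #14  (cmp 14,14)
BNE L1: not taken
XOR r1, r2, #16 → r1=40^16=56
halt.
Total executed instructions: 25.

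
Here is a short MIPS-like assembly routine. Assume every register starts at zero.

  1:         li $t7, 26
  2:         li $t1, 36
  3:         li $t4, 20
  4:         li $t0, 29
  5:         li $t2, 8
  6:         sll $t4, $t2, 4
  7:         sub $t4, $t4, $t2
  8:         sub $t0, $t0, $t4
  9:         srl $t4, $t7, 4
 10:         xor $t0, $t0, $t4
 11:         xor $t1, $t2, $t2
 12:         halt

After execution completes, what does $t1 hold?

0

after li $t7, 26: $t7=26
after li $t1, 36: $t1=36
after li $t4, 20: $t4=20
after li $t0, 29: $t0=29
after li $t2, 8: $t2=8
after sll $t4, $t2, 4: $t4=8<<4=128
after sub $t4, $t4, $t2: $t4=128-8=120
after sub $t0, $t0, $t4: $t0=29-120=-91
after srl $t4, $t7, 4: $t4=26>>4=1
after xor $t0, $t0, $t4: $t0=(-91)^1=-92
after xor $t1, $t2, $t2: $t1=8^8=0
halt.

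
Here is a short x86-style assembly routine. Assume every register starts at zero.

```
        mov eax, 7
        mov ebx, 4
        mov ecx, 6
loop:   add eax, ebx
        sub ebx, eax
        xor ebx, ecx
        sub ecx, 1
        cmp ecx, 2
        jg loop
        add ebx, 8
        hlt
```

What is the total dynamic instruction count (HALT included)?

29

eax=7
ebx=4
ecx=6
eax=7+4=11
ebx=4-11=-7
ebx=(-7)^6=-1
ecx=6-1=5
cmp ecx, 2  (cmp 5,2)
jg loop: taken
eax=11+(-1)=10
ebx=(-1)-10=-11
ebx=(-11)^5=-16
ecx=5-1=4
cmp ecx, 2  (cmp 4,2)
jg loop: taken
eax=10+(-16)=-6
ebx=(-16)-(-6)=-10
ebx=(-10)^4=-14
ecx=4-1=3
cmp ecx, 2  (cmp 3,2)
jg loop: taken
eax=(-6)+(-14)=-20
ebx=(-14)-(-20)=6
ebx=6^3=5
ecx=3-1=2
cmp ecx, 2  (cmp 2,2)
jg loop: not taken
ebx=5+8=13
halt.
Total executed instructions: 29.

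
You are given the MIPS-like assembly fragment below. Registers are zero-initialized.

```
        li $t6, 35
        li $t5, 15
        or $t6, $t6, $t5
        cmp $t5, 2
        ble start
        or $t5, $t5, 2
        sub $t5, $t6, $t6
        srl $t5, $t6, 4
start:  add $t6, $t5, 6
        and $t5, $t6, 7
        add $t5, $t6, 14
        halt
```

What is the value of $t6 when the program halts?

$t6=35
$t5=15
$t6=35|15=47
cmp $t5, 2  (cmp 15,2)
ble start: not taken
$t5=15|2=15
$t5=47-47=0
$t5=47>>4=2
$t6=2+6=8
$t5=8&7=0
$t5=8+14=22
halt.

8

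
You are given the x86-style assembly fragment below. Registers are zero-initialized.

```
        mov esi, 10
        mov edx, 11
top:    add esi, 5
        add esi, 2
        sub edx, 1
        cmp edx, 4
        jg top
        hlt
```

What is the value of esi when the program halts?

after mov esi, 10: esi=10
after mov edx, 11: edx=11
after add esi, 5: esi=10+5=15
after add esi, 2: esi=15+2=17
after sub edx, 1: edx=11-1=10
cmp edx, 4  (cmp 10,4)
jg top: taken
after add esi, 5: esi=17+5=22
after add esi, 2: esi=22+2=24
after sub edx, 1: edx=10-1=9
cmp edx, 4  (cmp 9,4)
jg top: taken
after add esi, 5: esi=24+5=29
after add esi, 2: esi=29+2=31
after sub edx, 1: edx=9-1=8
cmp edx, 4  (cmp 8,4)
jg top: taken
after add esi, 5: esi=31+5=36
after add esi, 2: esi=36+2=38
after sub edx, 1: edx=8-1=7
cmp edx, 4  (cmp 7,4)
jg top: taken
after add esi, 5: esi=38+5=43
after add esi, 2: esi=43+2=45
after sub edx, 1: edx=7-1=6
cmp edx, 4  (cmp 6,4)
jg top: taken
after add esi, 5: esi=45+5=50
after add esi, 2: esi=50+2=52
after sub edx, 1: edx=6-1=5
cmp edx, 4  (cmp 5,4)
jg top: taken
after add esi, 5: esi=52+5=57
after add esi, 2: esi=57+2=59
after sub edx, 1: edx=5-1=4
cmp edx, 4  (cmp 4,4)
jg top: not taken
halt.

59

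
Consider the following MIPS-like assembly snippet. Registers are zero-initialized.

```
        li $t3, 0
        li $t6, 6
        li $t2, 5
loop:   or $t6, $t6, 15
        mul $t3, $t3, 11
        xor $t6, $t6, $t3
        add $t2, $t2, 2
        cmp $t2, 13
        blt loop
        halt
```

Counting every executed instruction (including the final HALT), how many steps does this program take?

$t3=0
$t6=6
$t2=5
$t6=6|15=15
$t3=0*11=0
$t6=15^0=15
$t2=5+2=7
cmp $t2, 13  (cmp 7,13)
blt loop: taken
$t6=15|15=15
$t3=0*11=0
$t6=15^0=15
$t2=7+2=9
cmp $t2, 13  (cmp 9,13)
blt loop: taken
$t6=15|15=15
$t3=0*11=0
$t6=15^0=15
$t2=9+2=11
cmp $t2, 13  (cmp 11,13)
blt loop: taken
$t6=15|15=15
$t3=0*11=0
$t6=15^0=15
$t2=11+2=13
cmp $t2, 13  (cmp 13,13)
blt loop: not taken
halt.
Total executed instructions: 28.

28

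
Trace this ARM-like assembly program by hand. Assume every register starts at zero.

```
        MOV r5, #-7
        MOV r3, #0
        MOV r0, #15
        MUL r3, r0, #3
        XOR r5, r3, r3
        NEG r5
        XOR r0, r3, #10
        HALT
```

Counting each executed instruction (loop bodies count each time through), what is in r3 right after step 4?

r5=-7
r3=0
r0=15
r3=15*3=45
After step 4: r3 = 45.

45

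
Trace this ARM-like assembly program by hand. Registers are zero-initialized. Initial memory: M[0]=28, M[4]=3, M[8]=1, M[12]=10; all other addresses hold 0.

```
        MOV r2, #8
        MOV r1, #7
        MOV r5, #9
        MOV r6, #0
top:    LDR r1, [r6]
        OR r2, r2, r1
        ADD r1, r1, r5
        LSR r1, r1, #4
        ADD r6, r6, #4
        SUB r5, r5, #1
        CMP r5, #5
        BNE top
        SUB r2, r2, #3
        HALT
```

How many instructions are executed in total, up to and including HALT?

r2=8
r1=7
r5=9
r6=0
r1=M[0]=28
r2=8|28=28
r1=28+9=37
r1=37>>4=2
r6=0+4=4
r5=9-1=8
CMP r5, #5  (cmp 8,5)
BNE top: taken
r1=M[4]=3
r2=28|3=31
r1=3+8=11
r1=11>>4=0
r6=4+4=8
r5=8-1=7
CMP r5, #5  (cmp 7,5)
BNE top: taken
r1=M[8]=1
r2=31|1=31
r1=1+7=8
r1=8>>4=0
r6=8+4=12
r5=7-1=6
CMP r5, #5  (cmp 6,5)
BNE top: taken
r1=M[12]=10
r2=31|10=31
r1=10+6=16
r1=16>>4=1
r6=12+4=16
r5=6-1=5
CMP r5, #5  (cmp 5,5)
BNE top: not taken
r2=31-3=28
halt.
Total executed instructions: 38.

38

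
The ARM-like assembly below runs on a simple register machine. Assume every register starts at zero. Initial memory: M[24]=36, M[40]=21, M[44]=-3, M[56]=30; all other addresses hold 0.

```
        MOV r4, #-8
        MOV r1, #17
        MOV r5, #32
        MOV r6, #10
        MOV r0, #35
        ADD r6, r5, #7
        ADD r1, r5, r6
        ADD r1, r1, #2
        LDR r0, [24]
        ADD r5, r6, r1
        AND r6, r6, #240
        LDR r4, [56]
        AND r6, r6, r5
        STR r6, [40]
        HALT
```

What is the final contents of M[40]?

32

MOV r4, #-8 → r4=-8
MOV r1, #17 → r1=17
MOV r5, #32 → r5=32
MOV r6, #10 → r6=10
MOV r0, #35 → r0=35
ADD r6, r5, #7 → r6=32+7=39
ADD r1, r5, r6 → r1=32+39=71
ADD r1, r1, #2 → r1=71+2=73
LDR r0, [24] → r0=M[24]=36
ADD r5, r6, r1 → r5=39+73=112
AND r6, r6, #240 → r6=39&240=32
LDR r4, [56] → r4=M[56]=30
AND r6, r6, r5 → r6=32&112=32
STR r6, [40] → M[40]=32
halt.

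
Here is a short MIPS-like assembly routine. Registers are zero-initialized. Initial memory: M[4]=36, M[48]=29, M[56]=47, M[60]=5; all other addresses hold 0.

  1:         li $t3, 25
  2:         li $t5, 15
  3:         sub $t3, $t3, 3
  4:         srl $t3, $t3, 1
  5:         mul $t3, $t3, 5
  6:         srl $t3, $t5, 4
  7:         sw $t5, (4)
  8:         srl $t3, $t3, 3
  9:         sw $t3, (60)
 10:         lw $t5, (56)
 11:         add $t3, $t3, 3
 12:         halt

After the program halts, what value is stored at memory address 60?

0

li $t3, 25 → $t3=25
li $t5, 15 → $t5=15
sub $t3, $t3, 3 → $t3=25-3=22
srl $t3, $t3, 1 → $t3=22>>1=11
mul $t3, $t3, 5 → $t3=11*5=55
srl $t3, $t5, 4 → $t3=15>>4=0
sw $t5, (4) → M[4]=15
srl $t3, $t3, 3 → $t3=0>>3=0
sw $t3, (60) → M[60]=0
lw $t5, (56) → $t5=M[56]=47
add $t3, $t3, 3 → $t3=0+3=3
halt.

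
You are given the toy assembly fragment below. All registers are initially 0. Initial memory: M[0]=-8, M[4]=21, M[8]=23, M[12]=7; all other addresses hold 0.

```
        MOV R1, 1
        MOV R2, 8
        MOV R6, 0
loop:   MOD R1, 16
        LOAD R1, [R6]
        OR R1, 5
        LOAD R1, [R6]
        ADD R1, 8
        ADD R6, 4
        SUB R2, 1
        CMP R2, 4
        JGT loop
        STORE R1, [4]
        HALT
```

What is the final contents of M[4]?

15

R1=1
R2=8
R6=0
R1=1%16=1
R1=M[0]=-8
R1=(-8)|5=-3
R1=M[0]=-8
R1=(-8)+8=0
R6=0+4=4
R2=8-1=7
CMP R2, 4  (cmp 7,4)
JGT loop: taken
R1=0%16=0
R1=M[4]=21
R1=21|5=21
R1=M[4]=21
R1=21+8=29
R6=4+4=8
R2=7-1=6
CMP R2, 4  (cmp 6,4)
JGT loop: taken
R1=29%16=13
R1=M[8]=23
R1=23|5=23
R1=M[8]=23
R1=23+8=31
R6=8+4=12
R2=6-1=5
CMP R2, 4  (cmp 5,4)
JGT loop: taken
R1=31%16=15
R1=M[12]=7
R1=7|5=7
R1=M[12]=7
R1=7+8=15
R6=12+4=16
R2=5-1=4
CMP R2, 4  (cmp 4,4)
JGT loop: not taken
STORE R1, [4] → M[4]=15
halt.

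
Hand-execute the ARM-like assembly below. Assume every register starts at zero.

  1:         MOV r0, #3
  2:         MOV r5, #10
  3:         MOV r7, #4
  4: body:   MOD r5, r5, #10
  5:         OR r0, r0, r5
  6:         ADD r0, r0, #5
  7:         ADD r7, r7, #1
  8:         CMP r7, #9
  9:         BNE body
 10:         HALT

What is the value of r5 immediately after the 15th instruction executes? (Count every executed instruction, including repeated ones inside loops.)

after MOV r0, #3: r0=3
after MOV r5, #10: r5=10
after MOV r7, #4: r7=4
after MOD r5, r5, #10: r5=10%10=0
after OR r0, r0, r5: r0=3|0=3
after ADD r0, r0, #5: r0=3+5=8
after ADD r7, r7, #1: r7=4+1=5
CMP r7, #9  (cmp 5,9)
BNE body: taken
after MOD r5, r5, #10: r5=0%10=0
after OR r0, r0, r5: r0=8|0=8
after ADD r0, r0, #5: r0=8+5=13
after ADD r7, r7, #1: r7=5+1=6
CMP r7, #9  (cmp 6,9)
BNE body: taken
After step 15: r5 = 0.

0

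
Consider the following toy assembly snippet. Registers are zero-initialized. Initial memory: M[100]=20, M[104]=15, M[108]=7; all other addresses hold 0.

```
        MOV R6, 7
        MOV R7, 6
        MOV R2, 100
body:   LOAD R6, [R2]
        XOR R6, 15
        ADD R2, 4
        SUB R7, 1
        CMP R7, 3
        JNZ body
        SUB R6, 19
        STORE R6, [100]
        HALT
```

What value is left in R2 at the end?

112

R6=7
R7=6
R2=100
R6=M[100]=20
R6=20^15=27
R2=100+4=104
R7=6-1=5
CMP R7, 3  (cmp 5,3)
JNZ body: taken
R6=M[104]=15
R6=15^15=0
R2=104+4=108
R7=5-1=4
CMP R7, 3  (cmp 4,3)
JNZ body: taken
R6=M[108]=7
R6=7^15=8
R2=108+4=112
R7=4-1=3
CMP R7, 3  (cmp 3,3)
JNZ body: not taken
R6=8-19=-11
STORE R6, [100] → M[100]=-11
halt.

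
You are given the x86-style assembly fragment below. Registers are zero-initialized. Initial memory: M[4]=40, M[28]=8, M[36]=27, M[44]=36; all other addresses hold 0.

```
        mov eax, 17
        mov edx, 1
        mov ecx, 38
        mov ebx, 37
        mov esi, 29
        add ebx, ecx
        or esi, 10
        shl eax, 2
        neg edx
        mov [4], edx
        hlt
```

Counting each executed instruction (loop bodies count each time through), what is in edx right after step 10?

mov eax, 17 → eax=17
mov edx, 1 → edx=1
mov ecx, 38 → ecx=38
mov ebx, 37 → ebx=37
mov esi, 29 → esi=29
add ebx, ecx → ebx=37+38=75
or esi, 10 → esi=29|10=31
shl eax, 2 → eax=17<<2=68
neg edx → edx=-(1)=-1
mov [4], edx → M[4]=-1
After step 10: edx = -1.

-1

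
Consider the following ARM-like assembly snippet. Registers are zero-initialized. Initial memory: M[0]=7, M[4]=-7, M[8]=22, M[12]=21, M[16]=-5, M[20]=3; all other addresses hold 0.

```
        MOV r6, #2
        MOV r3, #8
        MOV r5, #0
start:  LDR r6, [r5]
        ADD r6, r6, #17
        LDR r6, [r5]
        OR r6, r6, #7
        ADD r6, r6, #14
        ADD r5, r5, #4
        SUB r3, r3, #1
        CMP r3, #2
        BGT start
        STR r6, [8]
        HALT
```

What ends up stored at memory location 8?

21

r6=2
r3=8
r5=0
r6=M[0]=7
r6=7+17=24
r6=M[0]=7
r6=7|7=7
r6=7+14=21
r5=0+4=4
r3=8-1=7
CMP r3, #2  (cmp 7,2)
BGT start: taken
r6=M[4]=-7
r6=(-7)+17=10
r6=M[4]=-7
r6=(-7)|7=-1
r6=(-1)+14=13
r5=4+4=8
r3=7-1=6
CMP r3, #2  (cmp 6,2)
BGT start: taken
r6=M[8]=22
r6=22+17=39
r6=M[8]=22
r6=22|7=23
r6=23+14=37
r5=8+4=12
r3=6-1=5
CMP r3, #2  (cmp 5,2)
BGT start: taken
r6=M[12]=21
r6=21+17=38
r6=M[12]=21
r6=21|7=23
r6=23+14=37
r5=12+4=16
r3=5-1=4
CMP r3, #2  (cmp 4,2)
BGT start: taken
r6=M[16]=-5
r6=(-5)+17=12
r6=M[16]=-5
r6=(-5)|7=-1
r6=(-1)+14=13
r5=16+4=20
r3=4-1=3
CMP r3, #2  (cmp 3,2)
BGT start: taken
r6=M[20]=3
r6=3+17=20
r6=M[20]=3
r6=3|7=7
r6=7+14=21
r5=20+4=24
r3=3-1=2
CMP r3, #2  (cmp 2,2)
BGT start: not taken
STR r6, [8] → M[8]=21
halt.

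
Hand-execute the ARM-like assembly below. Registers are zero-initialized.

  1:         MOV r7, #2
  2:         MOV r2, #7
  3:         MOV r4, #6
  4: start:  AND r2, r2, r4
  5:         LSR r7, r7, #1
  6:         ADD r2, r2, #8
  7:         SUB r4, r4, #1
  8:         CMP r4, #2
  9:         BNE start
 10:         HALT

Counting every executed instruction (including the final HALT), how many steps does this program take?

MOV r7, #2 → r7=2
MOV r2, #7 → r2=7
MOV r4, #6 → r4=6
AND r2, r2, r4 → r2=7&6=6
LSR r7, r7, #1 → r7=2>>1=1
ADD r2, r2, #8 → r2=6+8=14
SUB r4, r4, #1 → r4=6-1=5
CMP r4, #2  (cmp 5,2)
BNE start: taken
AND r2, r2, r4 → r2=14&5=4
LSR r7, r7, #1 → r7=1>>1=0
ADD r2, r2, #8 → r2=4+8=12
SUB r4, r4, #1 → r4=5-1=4
CMP r4, #2  (cmp 4,2)
BNE start: taken
AND r2, r2, r4 → r2=12&4=4
LSR r7, r7, #1 → r7=0>>1=0
ADD r2, r2, #8 → r2=4+8=12
SUB r4, r4, #1 → r4=4-1=3
CMP r4, #2  (cmp 3,2)
BNE start: taken
AND r2, r2, r4 → r2=12&3=0
LSR r7, r7, #1 → r7=0>>1=0
ADD r2, r2, #8 → r2=0+8=8
SUB r4, r4, #1 → r4=3-1=2
CMP r4, #2  (cmp 2,2)
BNE start: not taken
halt.
Total executed instructions: 28.

28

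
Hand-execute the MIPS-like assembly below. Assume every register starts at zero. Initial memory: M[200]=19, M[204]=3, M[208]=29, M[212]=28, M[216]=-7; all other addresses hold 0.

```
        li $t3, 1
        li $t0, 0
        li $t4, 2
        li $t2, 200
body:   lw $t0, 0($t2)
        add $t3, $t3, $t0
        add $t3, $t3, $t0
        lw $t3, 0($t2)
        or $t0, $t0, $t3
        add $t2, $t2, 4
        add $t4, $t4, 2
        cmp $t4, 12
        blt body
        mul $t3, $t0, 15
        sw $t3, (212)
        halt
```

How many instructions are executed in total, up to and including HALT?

52

li $t3, 1 → $t3=1
li $t0, 0 → $t0=0
li $t4, 2 → $t4=2
li $t2, 200 → $t2=200
lw $t0, 0($t2) → $t0=M[200]=19
add $t3, $t3, $t0 → $t3=1+19=20
add $t3, $t3, $t0 → $t3=20+19=39
lw $t3, 0($t2) → $t3=M[200]=19
or $t0, $t0, $t3 → $t0=19|19=19
add $t2, $t2, 4 → $t2=200+4=204
add $t4, $t4, 2 → $t4=2+2=4
cmp $t4, 12  (cmp 4,12)
blt body: taken
lw $t0, 0($t2) → $t0=M[204]=3
add $t3, $t3, $t0 → $t3=19+3=22
add $t3, $t3, $t0 → $t3=22+3=25
lw $t3, 0($t2) → $t3=M[204]=3
or $t0, $t0, $t3 → $t0=3|3=3
add $t2, $t2, 4 → $t2=204+4=208
add $t4, $t4, 2 → $t4=4+2=6
cmp $t4, 12  (cmp 6,12)
blt body: taken
lw $t0, 0($t2) → $t0=M[208]=29
add $t3, $t3, $t0 → $t3=3+29=32
add $t3, $t3, $t0 → $t3=32+29=61
lw $t3, 0($t2) → $t3=M[208]=29
or $t0, $t0, $t3 → $t0=29|29=29
add $t2, $t2, 4 → $t2=208+4=212
add $t4, $t4, 2 → $t4=6+2=8
cmp $t4, 12  (cmp 8,12)
blt body: taken
lw $t0, 0($t2) → $t0=M[212]=28
add $t3, $t3, $t0 → $t3=29+28=57
add $t3, $t3, $t0 → $t3=57+28=85
lw $t3, 0($t2) → $t3=M[212]=28
or $t0, $t0, $t3 → $t0=28|28=28
add $t2, $t2, 4 → $t2=212+4=216
add $t4, $t4, 2 → $t4=8+2=10
cmp $t4, 12  (cmp 10,12)
blt body: taken
lw $t0, 0($t2) → $t0=M[216]=-7
add $t3, $t3, $t0 → $t3=28+(-7)=21
add $t3, $t3, $t0 → $t3=21+(-7)=14
lw $t3, 0($t2) → $t3=M[216]=-7
or $t0, $t0, $t3 → $t0=(-7)|(-7)=-7
add $t2, $t2, 4 → $t2=216+4=220
add $t4, $t4, 2 → $t4=10+2=12
cmp $t4, 12  (cmp 12,12)
blt body: not taken
mul $t3, $t0, 15 → $t3=(-7)*15=-105
sw $t3, (212) → M[212]=-105
halt.
Total executed instructions: 52.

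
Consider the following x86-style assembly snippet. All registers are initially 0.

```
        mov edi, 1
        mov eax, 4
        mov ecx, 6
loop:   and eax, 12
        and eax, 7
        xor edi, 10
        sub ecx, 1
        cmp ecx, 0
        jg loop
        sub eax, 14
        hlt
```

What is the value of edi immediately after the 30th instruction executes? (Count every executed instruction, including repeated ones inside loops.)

11

after mov edi, 1: edi=1
after mov eax, 4: eax=4
after mov ecx, 6: ecx=6
after and eax, 12: eax=4&12=4
after and eax, 7: eax=4&7=4
after xor edi, 10: edi=1^10=11
after sub ecx, 1: ecx=6-1=5
cmp ecx, 0  (cmp 5,0)
jg loop: taken
after and eax, 12: eax=4&12=4
after and eax, 7: eax=4&7=4
after xor edi, 10: edi=11^10=1
after sub ecx, 1: ecx=5-1=4
cmp ecx, 0  (cmp 4,0)
jg loop: taken
after and eax, 12: eax=4&12=4
after and eax, 7: eax=4&7=4
after xor edi, 10: edi=1^10=11
after sub ecx, 1: ecx=4-1=3
cmp ecx, 0  (cmp 3,0)
jg loop: taken
after and eax, 12: eax=4&12=4
after and eax, 7: eax=4&7=4
after xor edi, 10: edi=11^10=1
after sub ecx, 1: ecx=3-1=2
cmp ecx, 0  (cmp 2,0)
jg loop: taken
after and eax, 12: eax=4&12=4
after and eax, 7: eax=4&7=4
after xor edi, 10: edi=1^10=11
After step 30: edi = 11.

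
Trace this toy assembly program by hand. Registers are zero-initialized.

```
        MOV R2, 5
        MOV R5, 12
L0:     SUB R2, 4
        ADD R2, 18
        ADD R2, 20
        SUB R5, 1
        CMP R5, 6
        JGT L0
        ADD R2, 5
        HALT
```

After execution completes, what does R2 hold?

214

after MOV R2, 5: R2=5
after MOV R5, 12: R5=12
after SUB R2, 4: R2=5-4=1
after ADD R2, 18: R2=1+18=19
after ADD R2, 20: R2=19+20=39
after SUB R5, 1: R5=12-1=11
CMP R5, 6  (cmp 11,6)
JGT L0: taken
after SUB R2, 4: R2=39-4=35
after ADD R2, 18: R2=35+18=53
after ADD R2, 20: R2=53+20=73
after SUB R5, 1: R5=11-1=10
CMP R5, 6  (cmp 10,6)
JGT L0: taken
after SUB R2, 4: R2=73-4=69
after ADD R2, 18: R2=69+18=87
after ADD R2, 20: R2=87+20=107
after SUB R5, 1: R5=10-1=9
CMP R5, 6  (cmp 9,6)
JGT L0: taken
after SUB R2, 4: R2=107-4=103
after ADD R2, 18: R2=103+18=121
after ADD R2, 20: R2=121+20=141
after SUB R5, 1: R5=9-1=8
CMP R5, 6  (cmp 8,6)
JGT L0: taken
after SUB R2, 4: R2=141-4=137
after ADD R2, 18: R2=137+18=155
after ADD R2, 20: R2=155+20=175
after SUB R5, 1: R5=8-1=7
CMP R5, 6  (cmp 7,6)
JGT L0: taken
after SUB R2, 4: R2=175-4=171
after ADD R2, 18: R2=171+18=189
after ADD R2, 20: R2=189+20=209
after SUB R5, 1: R5=7-1=6
CMP R5, 6  (cmp 6,6)
JGT L0: not taken
after ADD R2, 5: R2=209+5=214
halt.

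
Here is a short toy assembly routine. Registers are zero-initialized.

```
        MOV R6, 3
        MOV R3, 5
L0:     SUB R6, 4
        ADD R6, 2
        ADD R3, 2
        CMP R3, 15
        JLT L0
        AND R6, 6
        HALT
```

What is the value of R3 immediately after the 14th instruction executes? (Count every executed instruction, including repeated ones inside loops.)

after MOV R6, 3: R6=3
after MOV R3, 5: R3=5
after SUB R6, 4: R6=3-4=-1
after ADD R6, 2: R6=(-1)+2=1
after ADD R3, 2: R3=5+2=7
CMP R3, 15  (cmp 7,15)
JLT L0: taken
after SUB R6, 4: R6=1-4=-3
after ADD R6, 2: R6=(-3)+2=-1
after ADD R3, 2: R3=7+2=9
CMP R3, 15  (cmp 9,15)
JLT L0: taken
after SUB R6, 4: R6=(-1)-4=-5
after ADD R6, 2: R6=(-5)+2=-3
After step 14: R3 = 9.

9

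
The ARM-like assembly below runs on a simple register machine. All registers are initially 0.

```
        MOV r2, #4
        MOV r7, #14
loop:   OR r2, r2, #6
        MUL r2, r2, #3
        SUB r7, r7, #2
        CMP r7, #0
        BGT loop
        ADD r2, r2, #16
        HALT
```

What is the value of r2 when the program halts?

after MOV r2, #4: r2=4
after MOV r7, #14: r7=14
after OR r2, r2, #6: r2=4|6=6
after MUL r2, r2, #3: r2=6*3=18
after SUB r7, r7, #2: r7=14-2=12
CMP r7, #0  (cmp 12,0)
BGT loop: taken
after OR r2, r2, #6: r2=18|6=22
after MUL r2, r2, #3: r2=22*3=66
after SUB r7, r7, #2: r7=12-2=10
CMP r7, #0  (cmp 10,0)
BGT loop: taken
after OR r2, r2, #6: r2=66|6=70
after MUL r2, r2, #3: r2=70*3=210
after SUB r7, r7, #2: r7=10-2=8
CMP r7, #0  (cmp 8,0)
BGT loop: taken
after OR r2, r2, #6: r2=210|6=214
after MUL r2, r2, #3: r2=214*3=642
after SUB r7, r7, #2: r7=8-2=6
CMP r7, #0  (cmp 6,0)
BGT loop: taken
after OR r2, r2, #6: r2=642|6=646
after MUL r2, r2, #3: r2=646*3=1938
after SUB r7, r7, #2: r7=6-2=4
CMP r7, #0  (cmp 4,0)
BGT loop: taken
after OR r2, r2, #6: r2=1938|6=1942
after MUL r2, r2, #3: r2=1942*3=5826
after SUB r7, r7, #2: r7=4-2=2
CMP r7, #0  (cmp 2,0)
BGT loop: taken
after OR r2, r2, #6: r2=5826|6=5830
after MUL r2, r2, #3: r2=5830*3=17490
after SUB r7, r7, #2: r7=2-2=0
CMP r7, #0  (cmp 0,0)
BGT loop: not taken
after ADD r2, r2, #16: r2=17490+16=17506
halt.

17506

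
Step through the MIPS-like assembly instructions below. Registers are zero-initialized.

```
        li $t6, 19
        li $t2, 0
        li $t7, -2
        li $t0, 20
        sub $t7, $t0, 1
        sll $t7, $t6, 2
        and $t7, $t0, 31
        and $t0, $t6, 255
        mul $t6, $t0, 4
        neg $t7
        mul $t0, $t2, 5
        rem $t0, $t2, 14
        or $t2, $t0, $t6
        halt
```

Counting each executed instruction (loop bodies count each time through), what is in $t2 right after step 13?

76

li $t6, 19 → $t6=19
li $t2, 0 → $t2=0
li $t7, -2 → $t7=-2
li $t0, 20 → $t0=20
sub $t7, $t0, 1 → $t7=20-1=19
sll $t7, $t6, 2 → $t7=19<<2=76
and $t7, $t0, 31 → $t7=20&31=20
and $t0, $t6, 255 → $t0=19&255=19
mul $t6, $t0, 4 → $t6=19*4=76
neg $t7 → $t7=-(20)=-20
mul $t0, $t2, 5 → $t0=0*5=0
rem $t0, $t2, 14 → $t0=0%14=0
or $t2, $t0, $t6 → $t2=0|76=76
After step 13: $t2 = 76.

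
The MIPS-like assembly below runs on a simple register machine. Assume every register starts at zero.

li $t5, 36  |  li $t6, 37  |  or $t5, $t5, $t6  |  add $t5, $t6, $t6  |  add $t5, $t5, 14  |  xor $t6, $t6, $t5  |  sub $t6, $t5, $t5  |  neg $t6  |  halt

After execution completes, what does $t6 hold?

$t5=36
$t6=37
$t5=36|37=37
$t5=37+37=74
$t5=74+14=88
$t6=37^88=125
$t6=88-88=0
$t6=-(0)=0
halt.

0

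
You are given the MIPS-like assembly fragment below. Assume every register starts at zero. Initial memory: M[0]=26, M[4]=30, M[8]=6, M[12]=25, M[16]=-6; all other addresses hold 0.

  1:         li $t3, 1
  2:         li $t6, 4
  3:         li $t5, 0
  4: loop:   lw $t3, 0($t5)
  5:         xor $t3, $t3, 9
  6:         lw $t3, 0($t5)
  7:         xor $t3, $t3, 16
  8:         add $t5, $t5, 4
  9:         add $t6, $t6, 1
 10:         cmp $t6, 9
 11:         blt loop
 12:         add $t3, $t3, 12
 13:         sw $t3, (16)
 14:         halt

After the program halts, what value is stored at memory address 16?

$t3=1
$t6=4
$t5=0
$t3=M[0]=26
$t3=26^9=19
$t3=M[0]=26
$t3=26^16=10
$t5=0+4=4
$t6=4+1=5
cmp $t6, 9  (cmp 5,9)
blt loop: taken
$t3=M[4]=30
$t3=30^9=23
$t3=M[4]=30
$t3=30^16=14
$t5=4+4=8
$t6=5+1=6
cmp $t6, 9  (cmp 6,9)
blt loop: taken
$t3=M[8]=6
$t3=6^9=15
$t3=M[8]=6
$t3=6^16=22
$t5=8+4=12
$t6=6+1=7
cmp $t6, 9  (cmp 7,9)
blt loop: taken
$t3=M[12]=25
$t3=25^9=16
$t3=M[12]=25
$t3=25^16=9
$t5=12+4=16
$t6=7+1=8
cmp $t6, 9  (cmp 8,9)
blt loop: taken
$t3=M[16]=-6
$t3=(-6)^9=-13
$t3=M[16]=-6
$t3=(-6)^16=-22
$t5=16+4=20
$t6=8+1=9
cmp $t6, 9  (cmp 9,9)
blt loop: not taken
$t3=(-22)+12=-10
sw $t3, (16) → M[16]=-10
halt.

-10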